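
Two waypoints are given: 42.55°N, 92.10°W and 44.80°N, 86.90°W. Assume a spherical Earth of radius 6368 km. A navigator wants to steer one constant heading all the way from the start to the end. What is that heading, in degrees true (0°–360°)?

Δψ = ln[tan(π/4+φ₂/2)/tan(π/4+φ₁/2)] = +0.0543
Δλ = +0.0908 rad (taken the short way round)
course = atan2(Δλ, Δψ) = 59.11°

59.1°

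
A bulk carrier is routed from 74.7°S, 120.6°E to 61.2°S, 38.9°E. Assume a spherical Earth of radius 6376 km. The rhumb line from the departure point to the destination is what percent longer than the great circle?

Great circle: σ = 0.5284 rad → d_gc = Rσ = 3369.3 km
Rhumb: Δφ = +0.2356, Δλ = -1.4259, Δψ = +0.6479, q = Δφ/Δψ = 0.3637 → d_rh = R√(Δφ²+q²Δλ²) = 3631.5 km
Excess = (3631.5 − 3369.3) / 3369.3 = 262.2 / 3369.3 = 7.78% ≈ 7.8%

7.8%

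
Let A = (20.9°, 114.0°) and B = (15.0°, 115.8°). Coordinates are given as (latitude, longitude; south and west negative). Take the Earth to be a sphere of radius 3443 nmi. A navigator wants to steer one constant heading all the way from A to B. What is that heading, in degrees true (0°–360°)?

163.8°

Meridional parts: M(φ₁)=+0.3731, M(φ₂)=+0.2648 → ΔM = -0.1083;  Δλ = +0.0314 rad
tan C = Δλ / ΔM = -0.2901 → C = 163.82°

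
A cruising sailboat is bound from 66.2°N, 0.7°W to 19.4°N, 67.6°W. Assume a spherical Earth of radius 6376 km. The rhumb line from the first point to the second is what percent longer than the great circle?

Great circle: σ = 1.1004 rad → d_gc = Rσ = 7016.1 km
Rhumb: Δφ = -0.8168, Δλ = -1.1676, Δψ = -1.2119, q = Δφ/Δψ = 0.6740 → d_rh = R√(Δφ²+q²Δλ²) = 7231.9 km
Excess = (7231.9 − 7016.1) / 7016.1 = 215.8 / 7016.1 = 3.08% ≈ 3.1%

3.1%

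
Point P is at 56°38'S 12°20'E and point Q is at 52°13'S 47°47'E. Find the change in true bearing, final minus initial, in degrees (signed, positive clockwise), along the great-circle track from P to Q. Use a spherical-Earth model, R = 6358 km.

At departure: θ₁ = atan2(sin Δλ cos φ₂, cos φ₁ sin φ₂ − sin φ₁ cos φ₂ cos Δλ) = 92.88°
At arrival: θ₂ = atan2(sin Δλ cos φ₁, −cos φ₂ sin φ₁ + sin φ₂ cos φ₁ cos Δλ) = 63.71°
Δθ = θ₂ − θ₁ = -29.2°

-29.2°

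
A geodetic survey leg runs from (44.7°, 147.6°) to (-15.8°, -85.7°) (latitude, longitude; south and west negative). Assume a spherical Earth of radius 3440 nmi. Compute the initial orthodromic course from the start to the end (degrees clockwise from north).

θ = atan2( sin Δλ·cos φ₂ ,  cos φ₁ sin φ₂ − sin φ₁ cos φ₂ cos Δλ )
  = atan2(+0.7715, +0.2109) = 74.71°

74.7°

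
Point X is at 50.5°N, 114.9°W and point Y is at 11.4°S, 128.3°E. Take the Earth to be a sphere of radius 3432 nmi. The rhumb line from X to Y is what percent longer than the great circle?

Great circle: σ = 2.0193 rad → d_gc = Rσ = 6930.4 nmi
Rhumb: Δφ = -1.0804, Δλ = -2.0385, Δψ = -1.2246, q = Δφ/Δψ = 0.8822 → d_rh = R√(Δφ²+q²Δλ²) = 7200.2 nmi
Excess = (7200.2 − 6930.4) / 6930.4 = 269.8 / 6930.4 = 3.89% ≈ 3.9%

3.9%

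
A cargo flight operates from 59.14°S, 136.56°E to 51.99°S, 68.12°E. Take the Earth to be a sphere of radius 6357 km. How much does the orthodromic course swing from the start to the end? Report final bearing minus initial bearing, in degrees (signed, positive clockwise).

At departure: θ₁ = atan2(sin Δλ cos φ₂, cos φ₁ sin φ₂ − sin φ₁ cos φ₂ cos Δλ) = 249.87°
At arrival: θ₂ = atan2(sin Δλ cos φ₁, −cos φ₂ sin φ₁ + sin φ₂ cos φ₁ cos Δλ) = 308.55°
Δθ = θ₂ − θ₁ = +58.7°

+58.7°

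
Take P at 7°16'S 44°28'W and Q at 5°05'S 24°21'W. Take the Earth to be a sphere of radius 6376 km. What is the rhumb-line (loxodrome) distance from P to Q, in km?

Rhumb course C = atan2(Δλ, Δψ) with Δψ = ln[tan(π/4+φ₂/2)/tan(π/4+φ₁/2)] = +0.0383, Δλ = +0.3511 → C = 83.77°
d = R·|Δφ| / |cos C| = 6376·0.03811 / 0.10853 = 2239 km

2239 km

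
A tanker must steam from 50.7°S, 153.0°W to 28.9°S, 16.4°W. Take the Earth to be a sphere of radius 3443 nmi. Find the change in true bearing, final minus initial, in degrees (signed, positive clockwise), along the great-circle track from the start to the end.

-117.2°

At departure: θ₁ = atan2(sin Δλ cos φ₂, cos φ₁ sin φ₂ − sin φ₁ cos φ₂ cos Δλ) = 143.00°
At arrival: θ₂ = atan2(sin Δλ cos φ₁, −cos φ₂ sin φ₁ + sin φ₂ cos φ₁ cos Δλ) = 25.81°
Δθ = θ₂ − θ₁ = -117.2°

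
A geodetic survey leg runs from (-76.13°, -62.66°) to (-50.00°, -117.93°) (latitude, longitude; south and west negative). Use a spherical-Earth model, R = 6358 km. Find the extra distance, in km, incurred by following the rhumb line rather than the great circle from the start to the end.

118 km

Great circle: cos σ = sin φ₁ sin φ₂ + cos φ₁ cos φ₂ cos Δλ,  σ = 0.5890 rad → d_gc = 3744.9 km
Rhumb line: Δψ = +1.0961, q = Δφ/Δψ = 0.4161, d_rh = R√(Δφ²+q²Δλ²) = 3862.6 km
Excess = 3862.6 − 3744.9 = 117.7 ≈ 118 km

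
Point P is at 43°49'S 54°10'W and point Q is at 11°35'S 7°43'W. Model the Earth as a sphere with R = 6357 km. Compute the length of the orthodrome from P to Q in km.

Haversine: a = sin²(Δφ/2)+cos φ₁ cos φ₂ sin²(Δλ/2) = 0.18698;  σ = 2·atan2(√a,√(1−a))
σ = 51.241° → d = Rσ = 6357·0.89433 = 5685 km

5685 km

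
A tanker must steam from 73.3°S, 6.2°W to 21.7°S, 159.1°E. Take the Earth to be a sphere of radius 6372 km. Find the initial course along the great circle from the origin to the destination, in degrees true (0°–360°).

166.3°

N = sin Δλ·cos φ₂ = +0.2358;  D = cos φ₁ sin φ₂ − sin φ₁ cos φ₂ cos Δλ = -0.9671
initial course = atan2(N, D) = 166.30°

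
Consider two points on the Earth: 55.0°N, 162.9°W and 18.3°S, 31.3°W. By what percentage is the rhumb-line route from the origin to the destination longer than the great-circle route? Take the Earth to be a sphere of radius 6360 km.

Great circle: σ = 2.2380 rad → d_gc = Rσ = 14233.4 km
Rhumb: Δφ = -1.2793, Δλ = +2.2969, Δψ = -1.4792, q = Δφ/Δψ = 0.8649 → d_rh = R√(Δφ²+q²Δλ²) = 15027.4 km
Excess = (15027.4 − 14233.4) / 14233.4 = 794.0 / 14233.4 = 5.58% ≈ 5.6%

5.6%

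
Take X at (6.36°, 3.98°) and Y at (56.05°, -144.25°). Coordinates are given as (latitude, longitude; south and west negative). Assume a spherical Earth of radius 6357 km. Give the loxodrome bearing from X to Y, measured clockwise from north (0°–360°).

292.6°

Meridional parts: M(φ₁)=+0.1112, M(φ₂)=+1.1866 → ΔM = +1.0754;  Δλ = -2.5871 rad
tan C = Δλ / ΔM = -2.4058 → C = 292.57°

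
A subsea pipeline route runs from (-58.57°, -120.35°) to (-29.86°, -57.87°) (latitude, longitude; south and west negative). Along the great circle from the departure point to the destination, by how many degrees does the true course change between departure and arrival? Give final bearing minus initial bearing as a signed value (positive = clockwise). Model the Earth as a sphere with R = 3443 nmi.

-47.2°

At departure: θ₁ = atan2(sin Δλ cos φ₂, cos φ₁ sin φ₂ − sin φ₁ cos φ₂ cos Δλ) = 83.89°
At arrival: θ₂ = atan2(sin Δλ cos φ₁, −cos φ₂ sin φ₁ + sin φ₂ cos φ₁ cos Δλ) = 36.72°
Δθ = θ₂ − θ₁ = -47.2°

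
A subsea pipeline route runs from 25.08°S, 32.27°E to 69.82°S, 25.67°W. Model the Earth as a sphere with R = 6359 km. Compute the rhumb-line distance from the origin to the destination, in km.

Δψ = ln[tan(π/4+φ₂/2)/tan(π/4+φ₁/2)] = -1.2739;  Δφ = -0.7809 rad,  Δλ = -1.0112 rad
q = Δφ/Δψ = 0.6130
d = R·√(Δφ² + q²Δλ²) = 6359·0.99699 = 6340 km

6340 km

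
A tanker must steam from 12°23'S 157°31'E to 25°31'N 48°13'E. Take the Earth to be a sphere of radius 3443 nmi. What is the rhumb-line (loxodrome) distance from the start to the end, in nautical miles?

6795 nmi

Δψ = ln[tan(π/4+φ₂/2)/tan(π/4+φ₁/2)] = +0.6787;  Δφ = +0.6615 rad,  Δλ = -1.9076 rad
q = Δφ/Δψ = 0.9747
d = R·√(Δφ² + q²Δλ²) = 3443·1.97346 = 6795 nmi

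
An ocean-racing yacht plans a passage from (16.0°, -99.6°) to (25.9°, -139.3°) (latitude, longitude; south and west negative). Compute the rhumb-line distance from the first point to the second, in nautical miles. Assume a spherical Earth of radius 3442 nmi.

Rhumb course C = atan2(Δλ, Δψ) with Δψ = ln[tan(π/4+φ₂/2)/tan(π/4+φ₁/2)] = +0.1853, Δλ = -0.6929 → C = 284.97°
d = R·|Δφ| / |cos C| = 3442·0.17279 / 0.25837 = 2302 nmi

2302 nmi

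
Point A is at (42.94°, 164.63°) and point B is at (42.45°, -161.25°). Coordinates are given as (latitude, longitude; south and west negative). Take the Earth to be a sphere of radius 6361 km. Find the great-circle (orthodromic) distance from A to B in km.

cos σ = sin φ₁ sin φ₂ + cos φ₁ cos φ₂ cos Δλ
      = sin(42.94°)sin(42.45°) + cos(42.94°)cos(42.45°)cos(34.12°) = 0.9070
σ = 24.909° → d = Rσ = 6361·0.43474 = 2765 km

2765 km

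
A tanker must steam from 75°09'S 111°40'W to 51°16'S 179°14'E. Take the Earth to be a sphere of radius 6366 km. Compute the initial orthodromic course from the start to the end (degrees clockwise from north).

θ = atan2( sin Δλ·cos φ₂ ,  cos φ₁ sin φ₂ − sin φ₁ cos φ₂ cos Δλ )
  = atan2(-0.5845, +0.0158) = 271.55°

271.6°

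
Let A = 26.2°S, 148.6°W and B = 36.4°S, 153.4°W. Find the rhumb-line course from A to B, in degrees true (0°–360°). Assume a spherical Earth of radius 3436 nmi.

201.9°

Meridional parts: M(φ₁)=-0.4741, M(φ₂)=-0.6829 → ΔM = -0.2088;  Δλ = -0.0838 rad
tan C = Δλ / ΔM = +0.4012 → C = 201.86°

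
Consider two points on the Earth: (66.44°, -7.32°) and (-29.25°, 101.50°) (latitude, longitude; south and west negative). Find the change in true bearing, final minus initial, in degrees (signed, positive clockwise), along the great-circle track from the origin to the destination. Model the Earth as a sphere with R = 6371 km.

+67.2°

At departure: θ₁ = atan2(sin Δλ cos φ₂, cos φ₁ sin φ₂ − sin φ₁ cos φ₂ cos Δλ) = 85.66°
At arrival: θ₂ = atan2(sin Δλ cos φ₁, −cos φ₂ sin φ₁ + sin φ₂ cos φ₁ cos Δλ) = 152.82°
Δθ = θ₂ − θ₁ = +67.2°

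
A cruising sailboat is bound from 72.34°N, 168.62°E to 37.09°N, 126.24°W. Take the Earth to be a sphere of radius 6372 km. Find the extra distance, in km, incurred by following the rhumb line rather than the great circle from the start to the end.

Great circle: cos σ = sin φ₁ sin φ₂ + cos φ₁ cos φ₂ cos Δλ,  σ = 0.8280 rad → d_gc = 5275.7 km
Rhumb line: Δψ = -1.1642, q = Δφ/Δψ = 0.5285, d_rh = R√(Δφ²+q²Δλ²) = 5479.6 km
Excess = 5479.6 − 5275.7 = 203.9 ≈ 204 km

204 km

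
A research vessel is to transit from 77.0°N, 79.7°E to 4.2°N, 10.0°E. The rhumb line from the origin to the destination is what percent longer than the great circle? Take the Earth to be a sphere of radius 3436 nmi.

Great circle: σ = 1.4210 rad → d_gc = Rσ = 4882.7 nmi
Rhumb: Δφ = -1.2706, Δλ = -1.2165, Δψ = -2.0988, q = Δφ/Δψ = 0.6054 → d_rh = R√(Δφ²+q²Δλ²) = 5046.1 nmi
Excess = (5046.1 − 4882.7) / 4882.7 = 163.4 / 4882.7 = 3.347% ≈ 3.3%

3.3%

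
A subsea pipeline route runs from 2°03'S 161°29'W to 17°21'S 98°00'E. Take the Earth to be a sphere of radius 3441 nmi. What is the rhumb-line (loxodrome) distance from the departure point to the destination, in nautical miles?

Rhumb course C = atan2(Δλ, Δψ) with Δψ = ln[tan(π/4+φ₂/2)/tan(π/4+φ₁/2)] = -0.2718, Δλ = -1.7543 → C = 261.19°
d = R·|Δφ| / |cos C| = 3441·0.26704 / 0.15308 = 6002 nmi

6002 nmi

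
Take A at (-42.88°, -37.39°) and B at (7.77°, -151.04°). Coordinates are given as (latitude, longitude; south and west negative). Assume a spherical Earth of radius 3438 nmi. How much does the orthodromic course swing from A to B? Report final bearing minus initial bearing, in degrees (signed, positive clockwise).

+54.1°

Initial bearing θ₁ = atan2(sin Δλ cos φ₂, cos φ₁ sin φ₂ − sin φ₁ cos φ₂ cos Δλ) = 259.31°
Final bearing θ₂ = (initial bearing from the destination back to the start) + 180° = 313.39°
Δθ = θ₂ − θ₁ = +54.1°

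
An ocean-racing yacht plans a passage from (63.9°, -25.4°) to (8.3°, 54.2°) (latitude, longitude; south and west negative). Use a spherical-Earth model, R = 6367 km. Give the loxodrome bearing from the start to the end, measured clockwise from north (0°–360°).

Meridional parts: M(φ₁)=+1.4619, M(φ₂)=+0.1454 → ΔM = -1.3166;  Δλ = +1.3893 rad
tan C = Δλ / ΔM = -1.0552 → C = 133.46°

133.5°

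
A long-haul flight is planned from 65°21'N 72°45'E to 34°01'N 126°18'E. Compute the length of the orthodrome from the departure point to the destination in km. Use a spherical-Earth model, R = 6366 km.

4939 km

Haversine: a = sin²(Δφ/2)+cos φ₁ cos φ₂ sin²(Δλ/2) = 0.14308;  σ = 2·atan2(√a,√(1−a))
σ = 44.452° → d = Rσ = 6366·0.77583 = 4939 km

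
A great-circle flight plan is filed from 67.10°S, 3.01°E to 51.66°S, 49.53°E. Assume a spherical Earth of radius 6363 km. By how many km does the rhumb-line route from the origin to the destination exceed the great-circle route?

Great circle: cos σ = sin φ₁ sin φ₂ + cos φ₁ cos φ₂ cos Δλ,  σ = 0.4765 rad → d_gc = 3031.7 km
Rhumb line: Δψ = +0.5402, q = Δφ/Δψ = 0.4988, d_rh = R√(Δφ²+q²Δλ²) = 3095.3 km
Excess = 3095.3 − 3031.7 = 63.6 ≈ 64 km

64 km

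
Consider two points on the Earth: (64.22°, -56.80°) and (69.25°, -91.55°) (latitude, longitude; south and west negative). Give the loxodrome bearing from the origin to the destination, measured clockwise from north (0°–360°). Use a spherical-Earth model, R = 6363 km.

290.2°

Δψ = ln[tan(π/4+φ₂/2)/tan(π/4+φ₁/2)] = +0.2231
Δλ = -0.6065 rad (taken the short way round)
course = atan2(Δλ, Δψ) = 290.20°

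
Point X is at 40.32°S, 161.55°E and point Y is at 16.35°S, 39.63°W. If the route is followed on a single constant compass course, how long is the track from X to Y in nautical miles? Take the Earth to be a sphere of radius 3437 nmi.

8412 nmi

Rhumb course C = atan2(Δλ, Δψ) with Δψ = ln[tan(π/4+φ₂/2)/tan(π/4+φ₁/2)] = +0.4809, Δλ = +2.7719 → C = 80.16°
d = R·|Δφ| / |cos C| = 3437·0.41836 / 0.17094 = 8412 nmi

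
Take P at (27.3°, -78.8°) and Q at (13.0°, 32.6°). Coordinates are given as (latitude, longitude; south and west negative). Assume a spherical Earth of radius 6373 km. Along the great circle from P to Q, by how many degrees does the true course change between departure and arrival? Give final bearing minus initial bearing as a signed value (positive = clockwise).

At departure: θ₁ = atan2(sin Δλ cos φ₂, cos φ₁ sin φ₂ − sin φ₁ cos φ₂ cos Δλ) = 68.19°
At arrival: θ₂ = atan2(sin Δλ cos φ₁, −cos φ₂ sin φ₁ + sin φ₂ cos φ₁ cos Δλ) = 122.14°
Δθ = θ₂ − θ₁ = +53.9°

+53.9°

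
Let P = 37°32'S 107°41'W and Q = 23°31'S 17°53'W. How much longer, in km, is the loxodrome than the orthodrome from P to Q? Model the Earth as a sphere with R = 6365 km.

279 km

Great circle: cos σ = sin φ₁ sin φ₂ + cos φ₁ cos φ₂ cos Δλ,  σ = 1.3226 rad → d_gc = 8418.5 km
Rhumb line: Δψ = +0.2852, q = Δφ/Δψ = 0.8578, d_rh = R√(Δφ²+q²Δλ²) = 8697.4 km
Excess = 8697.4 − 8418.5 = 278.9 ≈ 279 km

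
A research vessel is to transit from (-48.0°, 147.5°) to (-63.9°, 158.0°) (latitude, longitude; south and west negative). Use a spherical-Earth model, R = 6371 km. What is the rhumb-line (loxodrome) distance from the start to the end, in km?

Δψ = ln[tan(π/4+φ₂/2)/tan(π/4+φ₁/2)] = -0.5045;  Δφ = -0.2775 rad,  Δλ = +0.1833 rad
q = Δφ/Δψ = 0.5501
d = R·√(Δφ² + q²Δλ²) = 6371·0.29525 = 1881 km

1881 km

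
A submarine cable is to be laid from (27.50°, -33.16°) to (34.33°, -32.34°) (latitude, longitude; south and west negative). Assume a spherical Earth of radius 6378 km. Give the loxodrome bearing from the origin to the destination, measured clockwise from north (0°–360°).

5.9°

Δψ = ln[tan(π/4+φ₂/2)/tan(π/4+φ₁/2)] = +0.1391
Δλ = +0.0143 rad (taken the short way round)
course = atan2(Δλ, Δψ) = 5.87°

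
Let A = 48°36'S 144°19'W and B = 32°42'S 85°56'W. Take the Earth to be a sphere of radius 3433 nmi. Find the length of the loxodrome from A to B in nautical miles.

Δψ = ln[tan(π/4+φ₂/2)/tan(π/4+φ₁/2)] = +0.3687;  Δφ = +0.2775 rad,  Δλ = +1.0190 rad
q = Δφ/Δψ = 0.7526
d = R·√(Δφ² + q²Δλ²) = 3433·0.81559 = 2800 nmi

2800 nmi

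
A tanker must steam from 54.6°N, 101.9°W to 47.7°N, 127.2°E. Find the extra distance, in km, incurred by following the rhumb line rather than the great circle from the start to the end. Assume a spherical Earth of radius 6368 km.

1394 km

Great circle: cos σ = sin φ₁ sin φ₂ + cos φ₁ cos φ₂ cos Δλ,  σ = 1.2157 rad → d_gc = 7741.9 km
Rhumb line: Δψ = -0.1925, q = Δφ/Δψ = 0.6257, d_rh = R√(Δφ²+q²Δλ²) = 9135.8 km
Excess = 9135.8 − 7741.9 = 1393.9 ≈ 1394 km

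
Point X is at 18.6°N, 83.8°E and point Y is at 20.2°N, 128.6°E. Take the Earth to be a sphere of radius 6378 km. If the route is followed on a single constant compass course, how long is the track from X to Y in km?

4707 km

Δψ = ln[tan(π/4+φ₂/2)/tan(π/4+φ₁/2)] = +0.0296;  Δφ = +0.0279 rad,  Δλ = +0.7819 rad
q = Δφ/Δψ = 0.9432
d = R·√(Δφ² + q²Δλ²) = 6378·0.73801 = 4707 km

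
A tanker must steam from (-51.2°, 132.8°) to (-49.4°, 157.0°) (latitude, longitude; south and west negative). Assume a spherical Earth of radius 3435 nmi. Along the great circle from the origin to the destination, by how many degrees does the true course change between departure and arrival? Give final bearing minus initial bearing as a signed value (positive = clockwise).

-18.7°

Initial bearing θ₁ = atan2(sin Δλ cos φ₂, cos φ₁ sin φ₂ − sin φ₁ cos φ₂ cos Δλ) = 92.82°
Final bearing θ₂ = (initial bearing from the destination back to the start) + 180° = 74.09°
Δθ = θ₂ − θ₁ = -18.7°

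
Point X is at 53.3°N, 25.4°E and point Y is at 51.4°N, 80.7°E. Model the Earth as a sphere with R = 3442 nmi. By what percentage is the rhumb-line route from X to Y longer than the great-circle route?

Great circle: σ = 0.5756 rad → d_gc = Rσ = 1981.3 nmi
Rhumb: Δφ = -0.0332, Δλ = +0.9652, Δψ = -0.0543, q = Δφ/Δψ = 0.6107 → d_rh = R√(Δφ²+q²Δλ²) = 2032.1 nmi
Excess = (2032.1 − 1981.3) / 1981.3 = 50.8 / 1981.3 = 2.56% ≈ 2.6%

2.6%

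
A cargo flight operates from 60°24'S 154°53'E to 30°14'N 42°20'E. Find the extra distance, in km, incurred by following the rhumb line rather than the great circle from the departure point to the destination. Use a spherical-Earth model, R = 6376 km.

Great circle: cos σ = sin φ₁ sin φ₂ + cos φ₁ cos φ₂ cos Δλ,  σ = 2.2161 rad → d_gc = 14130.1 km
Rhumb line: Δψ = +1.8850, q = Δφ/Δψ = 0.8392, d_rh = R√(Δφ²+q²Δλ²) = 14566.9 km
Excess = 14566.9 − 14130.1 = 436.8 ≈ 437 km

437 km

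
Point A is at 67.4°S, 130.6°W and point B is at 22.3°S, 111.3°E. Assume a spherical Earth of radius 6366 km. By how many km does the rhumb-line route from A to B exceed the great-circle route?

Great circle: cos σ = sin φ₁ sin φ₂ + cos φ₁ cos φ₂ cos Δλ,  σ = 1.3869 rad → d_gc = 8829.1 km
Rhumb line: Δψ = +1.2109, q = Δφ/Δψ = 0.6500, d_rh = R√(Δφ²+q²Δλ²) = 9892.7 km
Excess = 9892.7 − 8829.1 = 1063.6 ≈ 1064 km

1064 km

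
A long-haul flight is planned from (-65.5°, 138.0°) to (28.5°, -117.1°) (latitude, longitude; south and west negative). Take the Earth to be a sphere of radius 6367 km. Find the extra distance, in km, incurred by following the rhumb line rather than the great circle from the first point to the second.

473 km

Great circle: cos σ = sin φ₁ sin φ₂ + cos φ₁ cos φ₂ cos Δλ,  σ = 2.1269 rad → d_gc = 13542.2 km
Rhumb line: Δψ = +2.0466, q = Δφ/Δψ = 0.8016, d_rh = R√(Δφ²+q²Δλ²) = 14015.5 km
Excess = 14015.5 − 13542.2 = 473.3 ≈ 473 km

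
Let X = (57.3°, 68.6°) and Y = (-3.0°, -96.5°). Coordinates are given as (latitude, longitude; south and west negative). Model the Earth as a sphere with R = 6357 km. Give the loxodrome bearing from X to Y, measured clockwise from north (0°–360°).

Δψ = ln[tan(π/4+φ₂/2)/tan(π/4+φ₁/2)] = -1.2787
Δλ = -2.8815 rad (taken the short way round)
course = atan2(Δλ, Δψ) = 246.07°

246.1°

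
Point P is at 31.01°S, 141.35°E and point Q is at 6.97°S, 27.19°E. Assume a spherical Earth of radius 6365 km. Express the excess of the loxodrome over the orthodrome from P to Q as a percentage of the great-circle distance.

2.8%

Great circle: σ = 1.8605 rad → d_gc = Rσ = 11842.2 km
Rhumb: Δφ = +0.4196, Δλ = -1.9925, Δψ = +0.4478, q = Δφ/Δψ = 0.9369 → d_rh = R√(Δφ²+q²Δλ²) = 12178.8 km
Excess = (12178.8 − 11842.2) / 11842.2 = 336.6 / 11842.2 = 2.84% ≈ 2.8%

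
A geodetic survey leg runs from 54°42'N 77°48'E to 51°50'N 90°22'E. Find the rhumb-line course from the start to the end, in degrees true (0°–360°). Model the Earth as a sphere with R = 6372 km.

Δψ = ln[tan(π/4+φ₂/2)/tan(π/4+φ₁/2)] = -0.0837
Δλ = +0.2193 rad (taken the short way round)
course = atan2(Δλ, Δψ) = 110.89°

110.9°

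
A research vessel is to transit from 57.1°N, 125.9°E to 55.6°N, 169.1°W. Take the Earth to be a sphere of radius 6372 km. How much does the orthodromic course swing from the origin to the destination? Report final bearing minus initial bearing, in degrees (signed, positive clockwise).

+55.9°

Initial bearing θ₁ = atan2(sin Δλ cos φ₂, cos φ₁ sin φ₂ − sin φ₁ cos φ₂ cos Δλ) = 64.18°
Final bearing θ₂ = (initial bearing from the destination back to the start) + 180° = 120.06°
Δθ = θ₂ − θ₁ = +55.9°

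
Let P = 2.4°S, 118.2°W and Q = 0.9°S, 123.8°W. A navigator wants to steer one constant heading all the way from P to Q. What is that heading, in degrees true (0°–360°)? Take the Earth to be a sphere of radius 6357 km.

285.0°

Δψ = ln[tan(π/4+φ₂/2)/tan(π/4+φ₁/2)] = +0.0262
Δλ = -0.0977 rad (taken the short way round)
course = atan2(Δλ, Δψ) = 285.00°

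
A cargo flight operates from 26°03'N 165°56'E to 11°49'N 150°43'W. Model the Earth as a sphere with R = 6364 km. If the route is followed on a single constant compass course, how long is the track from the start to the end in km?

Δψ = ln[tan(π/4+φ₂/2)/tan(π/4+φ₁/2)] = -0.2635;  Δφ = -0.2484 rad,  Δλ = +0.7566 rad
q = Δφ/Δψ = 0.9429
d = R·√(Δφ² + q²Δλ²) = 6364·0.75540 = 4807 km

4807 km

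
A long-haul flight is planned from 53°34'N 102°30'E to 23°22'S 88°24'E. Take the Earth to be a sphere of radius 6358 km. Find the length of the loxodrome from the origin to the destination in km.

Rhumb course C = atan2(Δλ, Δψ) with Δψ = ln[tan(π/4+φ₂/2)/tan(π/4+φ₁/2)] = -1.5310, Δλ = -0.2461 → C = 189.13°
d = R·|Δφ| / |cos C| = 6358·1.34274 / 0.98733 = 8647 km

8647 km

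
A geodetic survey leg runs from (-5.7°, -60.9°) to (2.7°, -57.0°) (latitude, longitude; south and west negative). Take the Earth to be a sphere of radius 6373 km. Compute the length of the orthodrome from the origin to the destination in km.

Haversine: a = sin²(Δφ/2)+cos φ₁ cos φ₂ sin²(Δλ/2) = 0.00651;  σ = 2·atan2(√a,√(1−a))
σ = 9.259° → d = Rσ = 6373·0.16160 = 1030 km

1030 km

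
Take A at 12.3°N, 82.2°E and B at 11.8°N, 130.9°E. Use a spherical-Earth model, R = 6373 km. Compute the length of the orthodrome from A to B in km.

cos σ = sin φ₁ sin φ₂ + cos φ₁ cos φ₂ cos Δλ
      = sin(12.30°)sin(11.80°) + cos(12.30°)cos(11.80°)cos(48.70°) = 0.6748
σ = 47.562° → d = Rσ = 6373·0.83012 = 5290 km

5290 km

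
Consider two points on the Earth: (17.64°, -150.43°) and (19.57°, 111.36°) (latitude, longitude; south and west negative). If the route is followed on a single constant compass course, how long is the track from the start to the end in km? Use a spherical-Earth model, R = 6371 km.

Δψ = ln[tan(π/4+φ₂/2)/tan(π/4+φ₁/2)] = +0.0355;  Δφ = +0.0337 rad,  Δλ = -1.7141 rad
q = Δφ/Δψ = 0.9477
d = R·√(Δφ² + q²Δλ²) = 6371·1.62477 = 10351 km

10351 km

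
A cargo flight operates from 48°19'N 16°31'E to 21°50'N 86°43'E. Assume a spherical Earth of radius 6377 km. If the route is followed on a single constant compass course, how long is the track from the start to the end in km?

6937 km

Rhumb course C = atan2(Δλ, Δψ) with Δψ = ln[tan(π/4+φ₂/2)/tan(π/4+φ₁/2)] = -0.5751, Δλ = +1.2252 → C = 115.15°
d = R·|Δφ| / |cos C| = 6377·0.46222 / 0.42491 = 6937 km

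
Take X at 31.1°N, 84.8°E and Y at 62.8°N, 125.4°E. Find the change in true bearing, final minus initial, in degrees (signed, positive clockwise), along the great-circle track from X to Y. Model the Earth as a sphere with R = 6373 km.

Initial bearing θ₁ = atan2(sin Δλ cos φ₂, cos φ₁ sin φ₂ − sin φ₁ cos φ₂ cos Δλ) = 27.06°
Final bearing θ₂ = (initial bearing from the destination back to the start) + 180° = 58.45°
Δθ = θ₂ − θ₁ = +31.4°

+31.4°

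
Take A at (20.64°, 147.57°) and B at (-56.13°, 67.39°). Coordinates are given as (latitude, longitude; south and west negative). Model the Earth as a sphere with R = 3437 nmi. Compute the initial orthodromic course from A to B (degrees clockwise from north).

214.1°

θ = atan2( sin Δλ·cos φ₂ ,  cos φ₁ sin φ₂ − sin φ₁ cos φ₂ cos Δλ )
  = atan2(-0.5491, -0.8105) = 214.12°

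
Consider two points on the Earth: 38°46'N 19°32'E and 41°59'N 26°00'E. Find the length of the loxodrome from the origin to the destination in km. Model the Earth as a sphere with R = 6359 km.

653 km

Δψ = ln[tan(π/4+φ₂/2)/tan(π/4+φ₁/2)] = +0.0737;  Δφ = +0.0561 rad,  Δλ = +0.1129 rad
q = Δφ/Δψ = 0.7616
d = R·√(Δφ² + q²Δλ²) = 6359·0.10267 = 653 km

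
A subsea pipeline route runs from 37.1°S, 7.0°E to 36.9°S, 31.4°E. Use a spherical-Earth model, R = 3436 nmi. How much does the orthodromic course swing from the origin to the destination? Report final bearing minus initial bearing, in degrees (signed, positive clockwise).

At departure: θ₁ = atan2(sin Δλ cos φ₂, cos φ₁ sin φ₂ − sin φ₁ cos φ₂ cos Δλ) = 96.83°
At arrival: θ₂ = atan2(sin Δλ cos φ₁, −cos φ₂ sin φ₁ + sin φ₂ cos φ₁ cos Δλ) = 82.01°
Δθ = θ₂ − θ₁ = -14.8°

-14.8°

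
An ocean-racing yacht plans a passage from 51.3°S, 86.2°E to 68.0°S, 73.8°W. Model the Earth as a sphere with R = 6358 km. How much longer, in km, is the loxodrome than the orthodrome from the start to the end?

2311 km

Great circle: cos σ = sin φ₁ sin φ₂ + cos φ₁ cos φ₂ cos Δλ,  σ = 1.0431 rad → d_gc = 6632.3 km
Rhumb line: Δψ = -0.5915, q = Δφ/Δψ = 0.4928, d_rh = R√(Δφ²+q²Δλ²) = 8943.5 km
Excess = 8943.5 − 6632.3 = 2311.2 ≈ 2311 km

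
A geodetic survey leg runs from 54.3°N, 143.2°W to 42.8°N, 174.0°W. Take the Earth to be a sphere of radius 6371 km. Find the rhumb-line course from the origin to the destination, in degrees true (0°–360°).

240.4°

Meridional parts: M(φ₁)=+1.1331, M(φ₂)=+0.8281 → ΔM = -0.3050;  Δλ = -0.5376 rad
tan C = Δλ / ΔM = +1.7623 → C = 240.43°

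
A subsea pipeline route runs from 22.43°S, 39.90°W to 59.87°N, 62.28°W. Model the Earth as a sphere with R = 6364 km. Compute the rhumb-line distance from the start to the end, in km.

Rhumb course C = atan2(Δλ, Δψ) with Δψ = ln[tan(π/4+φ₂/2)/tan(π/4+φ₁/2)] = +1.7143, Δλ = -0.3906 → C = 347.16°
d = R·|Δφ| / |cos C| = 6364·1.43641 / 0.97501 = 9376 km

9376 km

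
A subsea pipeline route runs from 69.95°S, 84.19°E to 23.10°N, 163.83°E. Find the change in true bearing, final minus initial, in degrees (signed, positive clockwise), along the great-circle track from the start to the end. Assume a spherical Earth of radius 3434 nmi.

At departure: θ₁ = atan2(sin Δλ cos φ₂, cos φ₁ sin φ₂ − sin φ₁ cos φ₂ cos Δλ) = 72.24°
At arrival: θ₂ = atan2(sin Δλ cos φ₁, −cos φ₂ sin φ₁ + sin φ₂ cos φ₁ cos Δλ) = 20.79°
Δθ = θ₂ − θ₁ = -51.4°

-51.4°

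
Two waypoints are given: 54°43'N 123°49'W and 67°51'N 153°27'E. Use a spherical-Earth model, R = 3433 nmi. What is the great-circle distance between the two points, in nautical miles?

cos σ = sin φ₁ sin φ₂ + cos φ₁ cos φ₂ cos Δλ
      = sin(54.72°)sin(67.85°) + cos(54.72°)cos(67.85°)cos(-82.73°) = 0.7836
σ = 38.408° → d = Rσ = 3433·0.67034 = 2301 nmi

2301 nmi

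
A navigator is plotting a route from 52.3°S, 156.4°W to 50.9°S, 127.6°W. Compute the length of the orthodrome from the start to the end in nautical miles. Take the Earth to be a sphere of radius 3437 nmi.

1069 nmi

Haversine: a = sin²(Δφ/2)+cos φ₁ cos φ₂ sin²(Δλ/2) = 0.02400;  σ = 2·atan2(√a,√(1−a))
σ = 17.825° → d = Rσ = 3437·0.31110 = 1069 nmi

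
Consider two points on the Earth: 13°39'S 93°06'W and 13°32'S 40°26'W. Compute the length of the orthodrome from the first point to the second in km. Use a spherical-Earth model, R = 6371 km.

cos σ = sin φ₁ sin φ₂ + cos φ₁ cos φ₂ cos Δλ
      = sin(-13.65°)sin(-13.53°) + cos(-13.65°)cos(-13.53°)cos(52.67°) = 0.6282
σ = 51.084° → d = Rσ = 6371·0.89158 = 5680 km

5680 km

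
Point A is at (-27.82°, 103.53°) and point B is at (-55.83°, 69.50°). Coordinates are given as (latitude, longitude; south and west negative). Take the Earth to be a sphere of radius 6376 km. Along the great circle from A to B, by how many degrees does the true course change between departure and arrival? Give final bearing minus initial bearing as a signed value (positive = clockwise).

+23.8°

Initial bearing θ₁ = atan2(sin Δλ cos φ₂, cos φ₁ sin φ₂ − sin φ₁ cos φ₂ cos Δλ) = 211.42°
Final bearing θ₂ = (initial bearing from the destination back to the start) + 180° = 235.18°
Δθ = θ₂ − θ₁ = +23.8°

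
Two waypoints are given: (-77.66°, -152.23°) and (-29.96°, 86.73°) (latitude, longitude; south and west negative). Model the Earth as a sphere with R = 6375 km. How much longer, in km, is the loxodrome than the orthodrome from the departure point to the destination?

1096 km

Great circle: cos σ = sin φ₁ sin φ₂ + cos φ₁ cos φ₂ cos Δλ,  σ = 1.1676 rad → d_gc = 7443.3 km
Rhumb line: Δψ = +1.6762, q = Δφ/Δψ = 0.4967, d_rh = R√(Δφ²+q²Δλ²) = 8538.9 km
Excess = 8538.9 − 7443.3 = 1095.6 ≈ 1096 km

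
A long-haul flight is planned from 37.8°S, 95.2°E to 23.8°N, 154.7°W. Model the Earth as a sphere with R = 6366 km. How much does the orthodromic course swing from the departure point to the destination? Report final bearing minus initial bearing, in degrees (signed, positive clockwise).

-23.0°

Initial bearing θ₁ = atan2(sin Δλ cos φ₂, cos φ₁ sin φ₂ − sin φ₁ cos φ₂ cos Δλ) = 81.65°
Final bearing θ₂ = (initial bearing from the destination back to the start) + 180° = 58.70°
Δθ = θ₂ − θ₁ = -23.0°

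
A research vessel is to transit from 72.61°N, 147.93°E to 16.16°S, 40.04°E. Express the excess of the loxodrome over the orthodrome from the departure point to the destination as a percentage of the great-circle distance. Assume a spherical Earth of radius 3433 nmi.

Great circle: σ = 1.9324 rad → d_gc = Rσ = 6634.0 nmi
Rhumb: Δφ = -1.5493, Δλ = -1.8830, Δψ = -2.1636, q = Δφ/Δψ = 0.7161 → d_rh = R√(Δφ²+q²Δλ²) = 7051.1 nmi
Excess = (7051.1 − 6634.0) / 6634.0 = 417.1 / 6634.0 = 6.29% ≈ 6.3%

6.3%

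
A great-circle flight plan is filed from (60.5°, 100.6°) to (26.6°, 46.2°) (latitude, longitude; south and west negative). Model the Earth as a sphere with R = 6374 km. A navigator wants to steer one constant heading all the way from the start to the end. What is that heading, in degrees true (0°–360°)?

Δψ = ln[tan(π/4+φ₂/2)/tan(π/4+φ₁/2)] = -0.8527
Δλ = -0.9495 rad (taken the short way round)
course = atan2(Δλ, Δψ) = 228.07°

228.1°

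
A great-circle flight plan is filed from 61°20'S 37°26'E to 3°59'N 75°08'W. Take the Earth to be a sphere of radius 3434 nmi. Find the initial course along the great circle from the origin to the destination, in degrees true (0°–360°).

251.8°

θ = atan2( sin Δλ·cos φ₂ ,  cos φ₁ sin φ₂ − sin φ₁ cos φ₂ cos Δλ )
  = atan2(-0.9212, -0.3026) = 251.82°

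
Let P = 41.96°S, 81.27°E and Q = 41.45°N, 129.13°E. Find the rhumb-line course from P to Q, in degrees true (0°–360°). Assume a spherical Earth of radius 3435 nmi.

27.5°

Meridional parts: M(φ₁)=-0.8082, M(φ₂)=+0.7963 → ΔM = +1.6045;  Δλ = +0.8353 rad
tan C = Δλ / ΔM = +0.5206 → C = 27.50°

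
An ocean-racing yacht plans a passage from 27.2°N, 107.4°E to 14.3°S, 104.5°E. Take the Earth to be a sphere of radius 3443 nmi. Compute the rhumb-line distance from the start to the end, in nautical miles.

Rhumb course C = atan2(Δλ, Δψ) with Δψ = ln[tan(π/4+φ₂/2)/tan(π/4+φ₁/2)] = -0.7459, Δλ = -0.0506 → C = 183.88°
d = R·|Δφ| / |cos C| = 3443·0.72431 / 0.99771 = 2500 nmi

2500 nmi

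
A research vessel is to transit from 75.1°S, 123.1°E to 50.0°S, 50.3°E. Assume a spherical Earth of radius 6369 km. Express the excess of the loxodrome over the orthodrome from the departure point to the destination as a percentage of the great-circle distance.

5.6%

Great circle: σ = 0.6614 rad → d_gc = Rσ = 4212.2 km
Rhumb: Δφ = +0.4381, Δλ = -1.2706, Δψ = +1.0237, q = Δφ/Δψ = 0.4279 → d_rh = R√(Δφ²+q²Δλ²) = 4447.3 km
Excess = (4447.3 − 4212.2) / 4212.2 = 235.1 / 4212.2 = 5.58% ≈ 5.6%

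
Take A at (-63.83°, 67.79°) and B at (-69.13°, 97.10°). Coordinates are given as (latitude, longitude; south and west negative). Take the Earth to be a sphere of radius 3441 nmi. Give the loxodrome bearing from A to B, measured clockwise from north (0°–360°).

114.5°

Δψ = ln[tan(π/4+φ₂/2)/tan(π/4+φ₁/2)] = -0.2328
Δλ = +0.5116 rad (taken the short way round)
course = atan2(Δλ, Δψ) = 114.47°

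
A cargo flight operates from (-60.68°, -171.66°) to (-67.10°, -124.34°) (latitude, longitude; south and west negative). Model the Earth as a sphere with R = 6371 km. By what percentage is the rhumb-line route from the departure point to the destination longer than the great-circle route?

Great circle: σ = 0.3699 rad → d_gc = Rσ = 2356.8 km
Rhumb: Δφ = -0.1121, Δλ = +0.8259, Δψ = -0.2559, q = Δφ/Δψ = 0.4379 → d_rh = R√(Δφ²+q²Δλ²) = 2412.4 km
Excess = (2412.4 − 2356.8) / 2356.8 = 55.6 / 2356.8 = 2.36% ≈ 2.4%

2.4%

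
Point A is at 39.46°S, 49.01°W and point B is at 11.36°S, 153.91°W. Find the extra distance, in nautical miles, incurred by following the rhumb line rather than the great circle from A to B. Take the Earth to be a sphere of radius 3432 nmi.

210 nmi

Great circle: cos σ = sin φ₁ sin φ₂ + cos φ₁ cos φ₂ cos Δλ,  σ = 1.6403 rad → d_gc = 5629.5 nmi
Rhumb line: Δψ = +0.5511, q = Δφ/Δψ = 0.8900, d_rh = R√(Δφ²+q²Δλ²) = 5839.9 nmi
Excess = 5839.9 − 5629.5 = 210.4 ≈ 210 nmi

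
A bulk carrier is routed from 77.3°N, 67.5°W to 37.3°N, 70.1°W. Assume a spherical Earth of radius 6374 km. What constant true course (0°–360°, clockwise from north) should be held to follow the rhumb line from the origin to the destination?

181.7°

Δψ = ln[tan(π/4+φ₂/2)/tan(π/4+φ₁/2)] = -1.4931
Δλ = -0.0454 rad (taken the short way round)
course = atan2(Δλ, Δψ) = 181.74°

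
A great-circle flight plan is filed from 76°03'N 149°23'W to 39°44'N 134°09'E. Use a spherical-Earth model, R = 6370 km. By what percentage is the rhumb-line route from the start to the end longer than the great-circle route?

Great circle: σ = 0.8450 rad → d_gc = Rσ = 5382.5 km
Rhumb: Δφ = -0.6338, Δλ = -1.3346, Δψ = -1.3441, q = Δφ/Δψ = 0.4716 → d_rh = R√(Δφ²+q²Δλ²) = 5689.9 km
Excess = (5689.9 − 5382.5) / 5382.5 = 307.4 / 5382.5 = 5.71% ≈ 5.7%

5.7%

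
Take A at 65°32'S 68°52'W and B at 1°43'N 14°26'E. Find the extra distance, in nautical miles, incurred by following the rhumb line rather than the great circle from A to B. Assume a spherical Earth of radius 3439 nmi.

190 nmi

Great circle: cos σ = sin φ₁ sin φ₂ + cos φ₁ cos φ₂ cos Δλ,  σ = 1.5498 rad → d_gc = 5329.6 nmi
Rhumb line: Δψ = +1.5587, q = Δφ/Δψ = 0.7530, d_rh = R√(Δφ²+q²Δλ²) = 5519.8 nmi
Excess = 5519.8 − 5329.6 = 190.2 ≈ 190 nmi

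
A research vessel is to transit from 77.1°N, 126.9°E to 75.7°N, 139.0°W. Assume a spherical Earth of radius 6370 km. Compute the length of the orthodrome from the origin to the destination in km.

2206 km

cos σ = sin φ₁ sin φ₂ + cos φ₁ cos φ₂ cos Δλ
      = sin(77.10°)sin(75.70°) + cos(77.10°)cos(75.70°)cos(94.10°) = 0.9406
σ = 19.845° → d = Rσ = 6370·0.34635 = 2206 km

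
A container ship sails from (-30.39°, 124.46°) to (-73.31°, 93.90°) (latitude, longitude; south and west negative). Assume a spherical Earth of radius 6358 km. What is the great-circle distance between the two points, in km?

5076 km

Haversine: a = sin²(Δφ/2)+cos φ₁ cos φ₂ sin²(Δλ/2) = 0.15105;  σ = 2·atan2(√a,√(1−a))
σ = 45.742° → d = Rσ = 6358·0.79834 = 5076 km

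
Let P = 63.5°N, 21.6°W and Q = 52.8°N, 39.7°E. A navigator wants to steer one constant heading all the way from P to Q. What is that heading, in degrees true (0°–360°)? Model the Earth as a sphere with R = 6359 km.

108.5°

Δψ = ln[tan(π/4+φ₂/2)/tan(π/4+φ₁/2)] = -0.3571
Δλ = +1.0699 rad (taken the short way round)
course = atan2(Δλ, Δψ) = 108.46°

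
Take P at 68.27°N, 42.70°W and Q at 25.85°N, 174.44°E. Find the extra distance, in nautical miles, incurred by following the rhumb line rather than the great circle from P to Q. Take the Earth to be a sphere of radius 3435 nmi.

1017 nmi

Great circle: cos σ = sin φ₁ sin φ₂ + cos φ₁ cos φ₂ cos Δλ,  σ = 1.4309 rad → d_gc = 4915.18 nmi
Rhumb line: Δψ = -1.1833, q = Δφ/Δψ = 0.6257, d_rh = R√(Δφ²+q²Δλ²) = 5931.69 nmi
Excess = 5931.69 − 4915.18 = 1016.51 ≈ 1017 nmi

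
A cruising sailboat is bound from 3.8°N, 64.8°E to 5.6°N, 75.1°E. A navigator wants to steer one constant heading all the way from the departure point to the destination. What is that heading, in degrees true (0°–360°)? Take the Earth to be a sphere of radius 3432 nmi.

80.1°

Meridional parts: M(φ₁)=+0.0664, M(φ₂)=+0.0979 → ΔM = +0.0315;  Δλ = +0.1798 rad
tan C = Δλ / ΔM = +5.7027 → C = 80.05°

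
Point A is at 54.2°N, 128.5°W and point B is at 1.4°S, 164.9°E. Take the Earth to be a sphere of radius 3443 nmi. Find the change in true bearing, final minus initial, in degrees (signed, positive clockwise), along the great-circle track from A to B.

-36.5°

At departure: θ₁ = atan2(sin Δλ cos φ₂, cos φ₁ sin φ₂ − sin φ₁ cos φ₂ cos Δλ) = 249.87°
At arrival: θ₂ = atan2(sin Δλ cos φ₁, −cos φ₂ sin φ₁ + sin φ₂ cos φ₁ cos Δλ) = 213.32°
Δθ = θ₂ − θ₁ = -36.5°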